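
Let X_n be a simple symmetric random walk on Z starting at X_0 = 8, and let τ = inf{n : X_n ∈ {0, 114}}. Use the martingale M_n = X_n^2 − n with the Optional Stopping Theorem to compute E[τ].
E[τ] = 848

M_n = X_n^2 − n is a martingale (since E[X_{n+1}^2 | F_n] = X_n^2 + 1). By OST (τ has finite mean in a bounded region), E[M_τ] = E[M_0] = X_0^2 − 0 = 8^2 = 64. Also E[M_τ] = E[X_τ^2] − E[τ]. The walk exits at 0 or 114, with P(hit 114 first) = 8/114, so E[X_τ^2] = 114^2 · 8/114 + 0 = 912. Thus E[τ] = E[X_τ^2] − E[M_τ] = 912 − 64 = 848 = 8(114 − 8) = 848.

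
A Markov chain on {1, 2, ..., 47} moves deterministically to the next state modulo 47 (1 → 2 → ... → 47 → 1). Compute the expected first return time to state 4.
E[T_4 | X_0 = 4] = 47

The chain cycles deterministically, so starting at state 4 it returns in exactly 47 steps. Equivalently, the stationary distribution is uniform π_j = 1/47 for every state j, so by Kac's formula E[T_4] = 1/π_4 = 47.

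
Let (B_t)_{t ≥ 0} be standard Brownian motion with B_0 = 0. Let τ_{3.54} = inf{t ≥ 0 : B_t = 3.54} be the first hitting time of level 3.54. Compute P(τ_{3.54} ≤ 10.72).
P(τ_{3.54} ≤ 10.72) = 2(1 − Φ(3.54/√10.72)) = 2(1 − Φ(1.0812)) ≈ 0.2796

By the reflection principle for standard BM, P(τ_b ≤ t) = 2 · P(B_t ≥ b). Since B_t ~ N(0, t), P(B_t ≥ 3.54) = 1 − Φ(3.54/√t) = 1 − Φ(3.54/√10.72) = 1 − Φ(1.0812) ≈ 0.13980. Doubling: P(τ_{3.54} ≤ 10.72) ≈ 2 · 0.13980 = 0.27960 ≈ 0.2796.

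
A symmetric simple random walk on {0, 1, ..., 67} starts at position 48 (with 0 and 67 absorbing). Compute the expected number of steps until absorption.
E[τ | X_0 = 48] = 912

Let v_k = E[τ | X_0 = k]. Boundary: v_0 = v_67 = 0. Recurrence: v_k = 1 + (v_{k-1} + v_{k+1})/2 for 1 ≤ k ≤ 66. The particular solution to v_k − (v_{k-1} + v_{k+1})/2 = 1 is v_k = −k^2. Adding homogeneous solution A + B k and matching boundaries gives v_k = k (67 − k). Substituting k = 48: v_48 = 48 · 19 = 912.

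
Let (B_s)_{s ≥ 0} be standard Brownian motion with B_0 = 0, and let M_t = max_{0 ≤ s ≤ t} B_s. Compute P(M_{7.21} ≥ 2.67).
P(M_{7.21} ≥ 2.67) = 2·P(B_{7.21} ≥ 2.67) = 2(1 − Φ(2.67/√7.21)) ≈ 0.3200

By the reflection principle for Brownian motion, P(M_t ≥ a) = 2 · P(B_t ≥ a) for a ≥ 0. Since B_t ~ N(0, t), P(B_t ≥ 2.67) = 1 − Φ(2.67/√t) = 1 − Φ(2.67/√7.21) = 1 − Φ(0.9944). So
  P(M_{7.21} ≥ 2.67) = 2(1 − Φ(0.9944)) ≈ 0.3200.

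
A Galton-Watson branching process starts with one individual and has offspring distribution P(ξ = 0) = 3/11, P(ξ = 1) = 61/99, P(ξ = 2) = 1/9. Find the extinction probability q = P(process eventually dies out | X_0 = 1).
q = 1

Mean offspring μ = 0·3/11 + 1·61/99 + 2·1/9 = 83/99 ≤ 1. For μ ≤ 1 with offspring not concentrated at 1, the Galton-Watson process goes extinct almost surely, so q = 1.
(Algebraic check: The pgf is f(s) = 3/11 + 61/99·s + 1/9·s². The extinction probability q is the smallest fixed point of f in [0, 1]. Setting s = f(s):
  1/9·s² + (61/99 − 1)·s + 3/11 = 0
  1/9·s² − (3/11 + 1/9)·s + 3/11 = 0
which factors as (s − 1)·(1/9·s − 3/11) = 0, giving roots s = 1 and s = (3/11)/(1/9) = 27/11. Since 27/11 ≥ 1, the smallest root in [0, 1] is s = 1.)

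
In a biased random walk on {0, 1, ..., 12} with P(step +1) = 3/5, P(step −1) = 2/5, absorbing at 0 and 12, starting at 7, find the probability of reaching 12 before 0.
P(hit 12 before 0) = (1 − (2/3)^7) / (1 − (2/3)^12) = 500337/527345

Let u_k denote P(reach 12 before 0 | start at k). Boundary: u_0 = 0, u_12 = 1. Recurrence: u_k = 3/5·u_{k+1} + 2/5·u_{k-1} for 1 ≤ k ≤ 11. Try u_k = A + B·r^k with r = q/p = (2/5)/(3/5) = 2/3. Substitution satisfies the recurrence; boundary conditions give:
  u_k = (1 − r^k) / (1 − r^N) = (1 − (2/3)^7) / (1 − (2/3)^12) = 500337/527345.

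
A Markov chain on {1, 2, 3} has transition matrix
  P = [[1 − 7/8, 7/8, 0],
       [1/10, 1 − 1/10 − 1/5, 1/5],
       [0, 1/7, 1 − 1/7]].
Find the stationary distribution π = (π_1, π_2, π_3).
π = (1/22, 35/88, 49/88)

This is a birth-death chain on three states, which satisfies detailed balance: π_1 · P_{12} = π_2 · P_{21} and π_2 · P_{23} = π_3 · P_{32}.
From π_1 · 7/8 = π_2 · 1/10: π_2/π_1 = (7/8)/(1/10) = 35/4.
From π_2 · 1/5 = π_3 · 1/7: π_3/π_2 = (1/5)/(1/7) = 7/5.
Take π_1 proportional to 1; then unnormalized π = (1, 35/4, 49/4). Normalize by dividing by the sum 22:
  π = (1/22, 35/88, 49/88).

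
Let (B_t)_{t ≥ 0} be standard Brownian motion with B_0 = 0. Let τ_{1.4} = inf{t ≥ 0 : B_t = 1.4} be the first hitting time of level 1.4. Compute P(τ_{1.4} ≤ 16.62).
P(τ_{1.4} ≤ 16.62) = 2(1 − Φ(1.4/√16.62)) = 2(1 − Φ(0.3434)) ≈ 0.7313

By the reflection principle for standard BM, P(τ_b ≤ t) = 2 · P(B_t ≥ b). Since B_t ~ N(0, t), P(B_t ≥ 1.4) = 1 − Φ(1.4/√t) = 1 − Φ(1.4/√16.62) = 1 − Φ(0.3434) ≈ 0.36565. Doubling: P(τ_{1.4} ≤ 16.62) ≈ 2 · 0.36565 = 0.73130 ≈ 0.7313.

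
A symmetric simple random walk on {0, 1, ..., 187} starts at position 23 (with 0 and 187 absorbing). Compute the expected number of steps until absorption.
E[τ | X_0 = 23] = 3772

Let v_k = E[τ | X_0 = k]. Boundary: v_0 = v_187 = 0. Recurrence: v_k = 1 + (v_{k-1} + v_{k+1})/2 for 1 ≤ k ≤ 186. The particular solution to v_k − (v_{k-1} + v_{k+1})/2 = 1 is v_k = −k^2. Adding homogeneous solution A + B k and matching boundaries gives v_k = k (187 − k). Substituting k = 23: v_23 = 23 · 164 = 3772.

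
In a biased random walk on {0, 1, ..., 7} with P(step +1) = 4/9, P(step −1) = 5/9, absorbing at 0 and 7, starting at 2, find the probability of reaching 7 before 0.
P(hit 7 before 0) = (1 − (5/4)^2) / (1 − (5/4)^7) = 9216/61741

Let u_k denote P(reach 7 before 0 | start at k). Boundary: u_0 = 0, u_7 = 1. Recurrence: u_k = 4/9·u_{k+1} + 5/9·u_{k-1} for 1 ≤ k ≤ 6. Try u_k = A + B·r^k with r = q/p = (5/9)/(4/9) = 5/4. Substitution satisfies the recurrence; boundary conditions give:
  u_k = (1 − r^k) / (1 − r^N) = (1 − (5/4)^2) / (1 − (5/4)^7) = 9216/61741.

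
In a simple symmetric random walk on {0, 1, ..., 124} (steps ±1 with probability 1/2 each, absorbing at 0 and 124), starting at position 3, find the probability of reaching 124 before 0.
P(hit 124 before 0) = 3/124

Let u_k = P(hit 124 before 0 | start at k). Then u_0 = 0, u_124 = 1, and u_k = u_{k-1}/2 + u_{k+1}/2 for 1 ≤ k ≤ 123. This harmonic recurrence is solved by u_k = k/124, giving u_3 = 3/124.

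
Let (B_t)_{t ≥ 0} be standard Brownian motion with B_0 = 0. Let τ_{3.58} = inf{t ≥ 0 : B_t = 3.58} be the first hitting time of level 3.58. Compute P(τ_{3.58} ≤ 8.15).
P(τ_{3.58} ≤ 8.15) = 2(1 − Φ(3.58/√8.15)) = 2(1 − Φ(1.2540)) ≈ 0.2098

By the reflection principle for standard BM, P(τ_b ≤ t) = 2 · P(B_t ≥ b). Since B_t ~ N(0, t), P(B_t ≥ 3.58) = 1 − Φ(3.58/√t) = 1 − Φ(3.58/√8.15) = 1 − Φ(1.2540) ≈ 0.10492. Doubling: P(τ_{3.58} ≤ 8.15) ≈ 2 · 0.10492 = 0.20984 ≈ 0.2098.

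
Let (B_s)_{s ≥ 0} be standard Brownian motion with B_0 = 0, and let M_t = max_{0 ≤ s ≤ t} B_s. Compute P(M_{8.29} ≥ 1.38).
P(M_{8.29} ≥ 1.38) = 2·P(B_{8.29} ≥ 1.38) = 2(1 − Φ(1.38/√8.29)) ≈ 0.6317

By the reflection principle for Brownian motion, P(M_t ≥ a) = 2 · P(B_t ≥ a) for a ≥ 0. Since B_t ~ N(0, t), P(B_t ≥ 1.38) = 1 − Φ(1.38/√t) = 1 − Φ(1.38/√8.29) = 1 − Φ(0.4793). So
  P(M_{8.29} ≥ 1.38) = 2(1 − Φ(0.4793)) ≈ 0.6317.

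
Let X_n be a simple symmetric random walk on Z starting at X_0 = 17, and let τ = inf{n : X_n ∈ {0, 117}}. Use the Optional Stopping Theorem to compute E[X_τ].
E[X_τ] = 17

X_n is a martingale and τ is a bounded-mean stopping time (indeed τ is finite a.s. with bounded expectation since the walk is in a bounded region). By the OST, E[X_τ] = E[X_0] = 17. Equivalently: E[X_τ] = 117 · P(hit 117 first) + 0 · P(hit 0 first) = 117 · (17/117) = 17.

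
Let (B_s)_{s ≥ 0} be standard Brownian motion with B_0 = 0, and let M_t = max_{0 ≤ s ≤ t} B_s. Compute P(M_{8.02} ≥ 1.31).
P(M_{8.02} ≥ 1.31) = 2·P(B_{8.02} ≥ 1.31) = 2(1 − Φ(1.31/√8.02)) ≈ 0.6437

By the reflection principle for Brownian motion, P(M_t ≥ a) = 2 · P(B_t ≥ a) for a ≥ 0. Since B_t ~ N(0, t), P(B_t ≥ 1.31) = 1 − Φ(1.31/√t) = 1 − Φ(1.31/√8.02) = 1 − Φ(0.4626). So
  P(M_{8.02} ≥ 1.31) = 2(1 − Φ(0.4626)) ≈ 0.6437.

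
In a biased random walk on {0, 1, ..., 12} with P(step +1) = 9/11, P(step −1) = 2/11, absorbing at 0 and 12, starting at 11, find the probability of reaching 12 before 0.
P(hit 12 before 0) = (1 − (2/9)^11) / (1 − (2/9)^12) = 40347074007/40347076055

Let u_k denote P(reach 12 before 0 | start at k). Boundary: u_0 = 0, u_12 = 1. Recurrence: u_k = 9/11·u_{k+1} + 2/11·u_{k-1} for 1 ≤ k ≤ 11. Try u_k = A + B·r^k with r = q/p = (2/11)/(9/11) = 2/9. Substitution satisfies the recurrence; boundary conditions give:
  u_k = (1 − r^k) / (1 − r^N) = (1 − (2/9)^11) / (1 − (2/9)^12) = 40347074007/40347076055.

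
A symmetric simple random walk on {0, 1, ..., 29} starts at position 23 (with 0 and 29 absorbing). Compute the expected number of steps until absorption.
E[τ | X_0 = 23] = 138

Let v_k = E[τ | X_0 = k]. Boundary: v_0 = v_29 = 0. Recurrence: v_k = 1 + (v_{k-1} + v_{k+1})/2 for 1 ≤ k ≤ 28. The particular solution to v_k − (v_{k-1} + v_{k+1})/2 = 1 is v_k = −k^2. Adding homogeneous solution A + B k and matching boundaries gives v_k = k (29 − k). Substituting k = 23: v_23 = 23 · 6 = 138.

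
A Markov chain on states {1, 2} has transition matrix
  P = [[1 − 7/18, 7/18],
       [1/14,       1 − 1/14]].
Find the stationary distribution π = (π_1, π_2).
π_1 = 9/58, π_2 = 49/58

Solve πP = π with π_1 + π_2 = 1. From πP = π: π_1 · (1 − 7/18) + π_2 · 1/14 = π_1 ⇒ π_2 · 1/14 = π_1 · 7/18 ⇒ π_2/π_1 = (7/18)/(1/14) = 49/9. Together with π_1 + π_2 = 1:
  π_1 = (1/14)/(7/18 + 1/14) = (1/14)/(29/63) = 9/58,
  π_2 = (7/18)/(7/18 + 1/14) = (7/18)/(29/63) = 49/58.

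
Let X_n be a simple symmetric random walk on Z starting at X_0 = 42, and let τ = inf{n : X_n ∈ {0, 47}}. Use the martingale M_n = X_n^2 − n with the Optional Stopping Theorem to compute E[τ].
E[τ] = 210

M_n = X_n^2 − n is a martingale (since E[X_{n+1}^2 | F_n] = X_n^2 + 1). By OST (τ has finite mean in a bounded region), E[M_τ] = E[M_0] = X_0^2 − 0 = 42^2 = 1764. Also E[M_τ] = E[X_τ^2] − E[τ]. The walk exits at 0 or 47, with P(hit 47 first) = 42/47, so E[X_τ^2] = 47^2 · 42/47 + 0 = 1974. Thus E[τ] = E[X_τ^2] − E[M_τ] = 1974 − 1764 = 210 = 42(47 − 42) = 210.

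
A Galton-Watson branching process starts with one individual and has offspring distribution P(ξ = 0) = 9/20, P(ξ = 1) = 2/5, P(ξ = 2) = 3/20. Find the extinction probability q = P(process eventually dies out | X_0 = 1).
q = 1

Mean offspring μ = 0·9/20 + 1·2/5 + 2·3/20 = 7/10 ≤ 1. For μ ≤ 1 with offspring not concentrated at 1, the Galton-Watson process goes extinct almost surely, so q = 1.
(Algebraic check: The pgf is f(s) = 9/20 + 2/5·s + 3/20·s². The extinction probability q is the smallest fixed point of f in [0, 1]. Setting s = f(s):
  3/20·s² + (2/5 − 1)·s + 9/20 = 0
  3/20·s² − (9/20 + 3/20)·s + 9/20 = 0
which factors as (s − 1)·(3/20·s − 9/20) = 0, giving roots s = 1 and s = (9/20)/(3/20) = 3. Since 3 ≥ 1, the smallest root in [0, 1] is s = 1.)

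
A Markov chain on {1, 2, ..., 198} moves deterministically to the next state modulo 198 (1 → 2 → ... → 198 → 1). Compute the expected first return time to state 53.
E[T_53 | X_0 = 53] = 198

The chain cycles deterministically, so starting at state 53 it returns in exactly 198 steps. Equivalently, the stationary distribution is uniform π_j = 1/198 for every state j, so by Kac's formula E[T_53] = 1/π_53 = 198.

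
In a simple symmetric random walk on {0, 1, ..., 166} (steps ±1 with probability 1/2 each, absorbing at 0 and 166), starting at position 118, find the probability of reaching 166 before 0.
P(hit 166 before 0) = 118/166 = 59/83

Let u_k = P(hit 166 before 0 | start at k). Then u_0 = 0, u_166 = 1, and u_k = u_{k-1}/2 + u_{k+1}/2 for 1 ≤ k ≤ 165. This harmonic recurrence is solved by u_k = k/166, giving u_118 = 118/166 = 59/83.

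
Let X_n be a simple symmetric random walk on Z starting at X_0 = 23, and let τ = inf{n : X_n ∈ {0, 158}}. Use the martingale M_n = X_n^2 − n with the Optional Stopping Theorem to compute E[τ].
E[τ] = 3105

M_n = X_n^2 − n is a martingale (since E[X_{n+1}^2 | F_n] = X_n^2 + 1). By OST (τ has finite mean in a bounded region), E[M_τ] = E[M_0] = X_0^2 − 0 = 23^2 = 529. Also E[M_τ] = E[X_τ^2] − E[τ]. The walk exits at 0 or 158, with P(hit 158 first) = 23/158, so E[X_τ^2] = 158^2 · 23/158 + 0 = 3634. Thus E[τ] = E[X_τ^2] − E[M_τ] = 3634 − 529 = 3105 = 23(158 − 23) = 3105.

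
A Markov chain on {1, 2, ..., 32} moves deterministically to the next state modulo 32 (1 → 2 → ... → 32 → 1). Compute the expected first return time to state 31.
E[T_31 | X_0 = 31] = 32

The chain cycles deterministically, so starting at state 31 it returns in exactly 32 steps. Equivalently, the stationary distribution is uniform π_j = 1/32 for every state j, so by Kac's formula E[T_31] = 1/π_31 = 32.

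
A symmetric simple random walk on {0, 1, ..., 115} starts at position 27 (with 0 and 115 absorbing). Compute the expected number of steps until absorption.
E[τ | X_0 = 27] = 2376

Let v_k = E[τ | X_0 = k]. Boundary: v_0 = v_115 = 0. Recurrence: v_k = 1 + (v_{k-1} + v_{k+1})/2 for 1 ≤ k ≤ 114. The particular solution to v_k − (v_{k-1} + v_{k+1})/2 = 1 is v_k = −k^2. Adding homogeneous solution A + B k and matching boundaries gives v_k = k (115 − k). Substituting k = 27: v_27 = 27 · 88 = 2376.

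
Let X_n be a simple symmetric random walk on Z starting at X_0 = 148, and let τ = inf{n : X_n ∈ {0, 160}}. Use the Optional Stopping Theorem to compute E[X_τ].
E[X_τ] = 148

X_n is a martingale and τ is a bounded-mean stopping time (indeed τ is finite a.s. with bounded expectation since the walk is in a bounded region). By the OST, E[X_τ] = E[X_0] = 148. Equivalently: E[X_τ] = 160 · P(hit 160 first) + 0 · P(hit 0 first) = 160 · (148/160) = 148.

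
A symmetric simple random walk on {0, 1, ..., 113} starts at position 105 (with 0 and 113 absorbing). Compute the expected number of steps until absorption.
E[τ | X_0 = 105] = 840

Let v_k = E[τ | X_0 = k]. Boundary: v_0 = v_113 = 0. Recurrence: v_k = 1 + (v_{k-1} + v_{k+1})/2 for 1 ≤ k ≤ 112. The particular solution to v_k − (v_{k-1} + v_{k+1})/2 = 1 is v_k = −k^2. Adding homogeneous solution A + B k and matching boundaries gives v_k = k (113 − k). Substituting k = 105: v_105 = 105 · 8 = 840.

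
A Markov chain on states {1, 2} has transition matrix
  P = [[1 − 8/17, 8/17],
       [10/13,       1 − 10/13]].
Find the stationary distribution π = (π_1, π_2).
π_1 = 85/137, π_2 = 52/137

Solve πP = π with π_1 + π_2 = 1. From πP = π: π_1 · (1 − 8/17) + π_2 · 10/13 = π_1 ⇒ π_2 · 10/13 = π_1 · 8/17 ⇒ π_2/π_1 = (8/17)/(10/13) = 52/85. Together with π_1 + π_2 = 1:
  π_1 = (10/13)/(8/17 + 10/13) = (10/13)/(274/221) = 85/137,
  π_2 = (8/17)/(8/17 + 10/13) = (8/17)/(274/221) = 52/137.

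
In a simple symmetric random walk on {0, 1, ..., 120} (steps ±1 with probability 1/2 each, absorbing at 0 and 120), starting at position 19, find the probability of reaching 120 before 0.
P(hit 120 before 0) = 19/120

Let u_k = P(hit 120 before 0 | start at k). Then u_0 = 0, u_120 = 1, and u_k = u_{k-1}/2 + u_{k+1}/2 for 1 ≤ k ≤ 119. This harmonic recurrence is solved by u_k = k/120, giving u_19 = 19/120.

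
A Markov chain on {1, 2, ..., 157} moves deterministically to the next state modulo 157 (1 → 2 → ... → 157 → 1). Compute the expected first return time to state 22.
E[T_22 | X_0 = 22] = 157

The chain cycles deterministically, so starting at state 22 it returns in exactly 157 steps. Equivalently, the stationary distribution is uniform π_j = 1/157 for every state j, so by Kac's formula E[T_22] = 1/π_22 = 157.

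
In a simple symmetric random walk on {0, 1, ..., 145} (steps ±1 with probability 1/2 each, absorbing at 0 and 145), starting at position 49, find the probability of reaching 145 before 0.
P(hit 145 before 0) = 49/145

Let u_k = P(hit 145 before 0 | start at k). Then u_0 = 0, u_145 = 1, and u_k = u_{k-1}/2 + u_{k+1}/2 for 1 ≤ k ≤ 144. This harmonic recurrence is solved by u_k = k/145, giving u_49 = 49/145.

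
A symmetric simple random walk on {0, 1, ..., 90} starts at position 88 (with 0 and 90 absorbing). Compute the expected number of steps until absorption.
E[τ | X_0 = 88] = 176

Let v_k = E[τ | X_0 = k]. Boundary: v_0 = v_90 = 0. Recurrence: v_k = 1 + (v_{k-1} + v_{k+1})/2 for 1 ≤ k ≤ 89. The particular solution to v_k − (v_{k-1} + v_{k+1})/2 = 1 is v_k = −k^2. Adding homogeneous solution A + B k and matching boundaries gives v_k = k (90 − k). Substituting k = 88: v_88 = 88 · 2 = 176.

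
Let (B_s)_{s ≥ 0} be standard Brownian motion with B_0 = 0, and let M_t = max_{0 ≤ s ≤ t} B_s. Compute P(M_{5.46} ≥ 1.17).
P(M_{5.46} ≥ 1.17) = 2·P(B_{5.46} ≥ 1.17) = 2(1 − Φ(1.17/√5.46)) ≈ 0.6166

By the reflection principle for Brownian motion, P(M_t ≥ a) = 2 · P(B_t ≥ a) for a ≥ 0. Since B_t ~ N(0, t), P(B_t ≥ 1.17) = 1 − Φ(1.17/√t) = 1 − Φ(1.17/√5.46) = 1 − Φ(0.5007). So
  P(M_{5.46} ≥ 1.17) = 2(1 − Φ(0.5007)) ≈ 0.6166.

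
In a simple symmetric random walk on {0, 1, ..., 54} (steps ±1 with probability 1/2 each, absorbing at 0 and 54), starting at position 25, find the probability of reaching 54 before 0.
P(hit 54 before 0) = 25/54

Let u_k = P(hit 54 before 0 | start at k). Then u_0 = 0, u_54 = 1, and u_k = u_{k-1}/2 + u_{k+1}/2 for 1 ≤ k ≤ 53. This harmonic recurrence is solved by u_k = k/54, giving u_25 = 25/54.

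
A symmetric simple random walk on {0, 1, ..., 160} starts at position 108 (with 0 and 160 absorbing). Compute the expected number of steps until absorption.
E[τ | X_0 = 108] = 5616

Let v_k = E[τ | X_0 = k]. Boundary: v_0 = v_160 = 0. Recurrence: v_k = 1 + (v_{k-1} + v_{k+1})/2 for 1 ≤ k ≤ 159. The particular solution to v_k − (v_{k-1} + v_{k+1})/2 = 1 is v_k = −k^2. Adding homogeneous solution A + B k and matching boundaries gives v_k = k (160 − k). Substituting k = 108: v_108 = 108 · 52 = 5616.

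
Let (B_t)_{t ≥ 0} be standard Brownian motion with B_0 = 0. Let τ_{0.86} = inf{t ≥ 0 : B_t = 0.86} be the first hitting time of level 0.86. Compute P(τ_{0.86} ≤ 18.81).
P(τ_{0.86} ≤ 18.81) = 2(1 − Φ(0.86/√18.81)) = 2(1 − Φ(0.1983)) ≈ 0.8428

By the reflection principle for standard BM, P(τ_b ≤ t) = 2 · P(B_t ≥ b). Since B_t ~ N(0, t), P(B_t ≥ 0.86) = 1 − Φ(0.86/√t) = 1 − Φ(0.86/√18.81) = 1 − Φ(0.1983) ≈ 0.42141. Doubling: P(τ_{0.86} ≤ 18.81) ≈ 2 · 0.42141 = 0.84282 ≈ 0.8428.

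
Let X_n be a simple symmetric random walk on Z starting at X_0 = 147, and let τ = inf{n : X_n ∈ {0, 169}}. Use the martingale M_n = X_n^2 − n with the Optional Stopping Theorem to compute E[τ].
E[τ] = 3234

M_n = X_n^2 − n is a martingale (since E[X_{n+1}^2 | F_n] = X_n^2 + 1). By OST (τ has finite mean in a bounded region), E[M_τ] = E[M_0] = X_0^2 − 0 = 147^2 = 21609. Also E[M_τ] = E[X_τ^2] − E[τ]. The walk exits at 0 or 169, with P(hit 169 first) = 147/169, so E[X_τ^2] = 169^2 · 147/169 + 0 = 24843. Thus E[τ] = E[X_τ^2] − E[M_τ] = 24843 − 21609 = 3234 = 147(169 − 147) = 3234.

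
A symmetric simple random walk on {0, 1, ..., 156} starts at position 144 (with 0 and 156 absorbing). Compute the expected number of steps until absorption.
E[τ | X_0 = 144] = 1728

Let v_k = E[τ | X_0 = k]. Boundary: v_0 = v_156 = 0. Recurrence: v_k = 1 + (v_{k-1} + v_{k+1})/2 for 1 ≤ k ≤ 155. The particular solution to v_k − (v_{k-1} + v_{k+1})/2 = 1 is v_k = −k^2. Adding homogeneous solution A + B k and matching boundaries gives v_k = k (156 − k). Substituting k = 144: v_144 = 144 · 12 = 1728.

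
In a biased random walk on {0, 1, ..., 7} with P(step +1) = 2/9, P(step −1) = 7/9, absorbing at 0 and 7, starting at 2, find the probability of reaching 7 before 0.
P(hit 7 before 0) = (1 − (7/2)^2) / (1 − (7/2)^7) = 288/164683

Let u_k denote P(reach 7 before 0 | start at k). Boundary: u_0 = 0, u_7 = 1. Recurrence: u_k = 2/9·u_{k+1} + 7/9·u_{k-1} for 1 ≤ k ≤ 6. Try u_k = A + B·r^k with r = q/p = (7/9)/(2/9) = 7/2. Substitution satisfies the recurrence; boundary conditions give:
  u_k = (1 − r^k) / (1 − r^N) = (1 − (7/2)^2) / (1 − (7/2)^7) = 288/164683.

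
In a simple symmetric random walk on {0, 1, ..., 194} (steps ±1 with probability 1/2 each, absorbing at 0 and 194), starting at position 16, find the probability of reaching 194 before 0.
P(hit 194 before 0) = 16/194 = 8/97

Let u_k = P(hit 194 before 0 | start at k). Then u_0 = 0, u_194 = 1, and u_k = u_{k-1}/2 + u_{k+1}/2 for 1 ≤ k ≤ 193. This harmonic recurrence is solved by u_k = k/194, giving u_16 = 16/194 = 8/97.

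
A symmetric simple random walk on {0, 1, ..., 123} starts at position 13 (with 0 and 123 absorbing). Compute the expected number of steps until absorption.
E[τ | X_0 = 13] = 1430

Let v_k = E[τ | X_0 = k]. Boundary: v_0 = v_123 = 0. Recurrence: v_k = 1 + (v_{k-1} + v_{k+1})/2 for 1 ≤ k ≤ 122. The particular solution to v_k − (v_{k-1} + v_{k+1})/2 = 1 is v_k = −k^2. Adding homogeneous solution A + B k and matching boundaries gives v_k = k (123 − k). Substituting k = 13: v_13 = 13 · 110 = 1430.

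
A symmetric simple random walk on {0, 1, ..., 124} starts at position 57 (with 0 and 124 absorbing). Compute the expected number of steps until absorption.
E[τ | X_0 = 57] = 3819

Let v_k = E[τ | X_0 = k]. Boundary: v_0 = v_124 = 0. Recurrence: v_k = 1 + (v_{k-1} + v_{k+1})/2 for 1 ≤ k ≤ 123. The particular solution to v_k − (v_{k-1} + v_{k+1})/2 = 1 is v_k = −k^2. Adding homogeneous solution A + B k and matching boundaries gives v_k = k (124 − k). Substituting k = 57: v_57 = 57 · 67 = 3819.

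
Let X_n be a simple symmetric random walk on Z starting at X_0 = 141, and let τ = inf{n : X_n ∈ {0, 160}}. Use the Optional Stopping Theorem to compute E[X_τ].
E[X_τ] = 141

X_n is a martingale and τ is a bounded-mean stopping time (indeed τ is finite a.s. with bounded expectation since the walk is in a bounded region). By the OST, E[X_τ] = E[X_0] = 141. Equivalently: E[X_τ] = 160 · P(hit 160 first) + 0 · P(hit 0 first) = 160 · (141/160) = 141.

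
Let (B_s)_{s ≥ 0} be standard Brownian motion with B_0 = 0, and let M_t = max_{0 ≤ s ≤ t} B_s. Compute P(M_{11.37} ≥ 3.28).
P(M_{11.37} ≥ 3.28) = 2·P(B_{11.37} ≥ 3.28) = 2(1 − Φ(3.28/√11.37)) ≈ 0.3307

By the reflection principle for Brownian motion, P(M_t ≥ a) = 2 · P(B_t ≥ a) for a ≥ 0. Since B_t ~ N(0, t), P(B_t ≥ 3.28) = 1 − Φ(3.28/√t) = 1 − Φ(3.28/√11.37) = 1 − Φ(0.9727). So
  P(M_{11.37} ≥ 3.28) = 2(1 − Φ(0.9727)) ≈ 0.3307.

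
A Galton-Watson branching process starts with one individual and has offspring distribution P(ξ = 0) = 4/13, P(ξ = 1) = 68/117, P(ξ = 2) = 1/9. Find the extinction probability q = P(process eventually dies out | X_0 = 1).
q = 1

Mean offspring μ = 0·4/13 + 1·68/117 + 2·1/9 = 94/117 ≤ 1. For μ ≤ 1 with offspring not concentrated at 1, the Galton-Watson process goes extinct almost surely, so q = 1.
(Algebraic check: The pgf is f(s) = 4/13 + 68/117·s + 1/9·s². The extinction probability q is the smallest fixed point of f in [0, 1]. Setting s = f(s):
  1/9·s² + (68/117 − 1)·s + 4/13 = 0
  1/9·s² − (4/13 + 1/9)·s + 4/13 = 0
which factors as (s − 1)·(1/9·s − 4/13) = 0, giving roots s = 1 and s = (4/13)/(1/9) = 36/13. Since 36/13 ≥ 1, the smallest root in [0, 1] is s = 1.)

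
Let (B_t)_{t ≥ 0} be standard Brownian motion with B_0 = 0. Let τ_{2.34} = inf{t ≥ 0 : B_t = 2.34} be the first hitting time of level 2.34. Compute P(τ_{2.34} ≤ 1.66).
P(τ_{2.34} ≤ 1.66) = 2(1 − Φ(2.34/√1.66)) = 2(1 − Φ(1.8162)) ≈ 0.0693

By the reflection principle for standard BM, P(τ_b ≤ t) = 2 · P(B_t ≥ b). Since B_t ~ N(0, t), P(B_t ≥ 2.34) = 1 − Φ(2.34/√t) = 1 − Φ(2.34/√1.66) = 1 − Φ(1.8162) ≈ 0.03467. Doubling: P(τ_{2.34} ≤ 1.66) ≈ 2 · 0.03467 = 0.06934 ≈ 0.0693.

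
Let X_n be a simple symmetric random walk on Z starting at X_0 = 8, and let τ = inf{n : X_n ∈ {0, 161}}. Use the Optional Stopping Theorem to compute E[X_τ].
E[X_τ] = 8

X_n is a martingale and τ is a bounded-mean stopping time (indeed τ is finite a.s. with bounded expectation since the walk is in a bounded region). By the OST, E[X_τ] = E[X_0] = 8. Equivalently: E[X_τ] = 161 · P(hit 161 first) + 0 · P(hit 0 first) = 161 · (8/161) = 8.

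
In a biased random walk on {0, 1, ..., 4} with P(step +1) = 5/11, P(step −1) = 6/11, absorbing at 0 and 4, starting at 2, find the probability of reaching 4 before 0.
P(hit 4 before 0) = (1 − (6/5)^2) / (1 − (6/5)^4) = 25/61

Let u_k denote P(reach 4 before 0 | start at k). Boundary: u_0 = 0, u_4 = 1. Recurrence: u_k = 5/11·u_{k+1} + 6/11·u_{k-1} for 1 ≤ k ≤ 3. Try u_k = A + B·r^k with r = q/p = (6/11)/(5/11) = 6/5. Substitution satisfies the recurrence; boundary conditions give:
  u_k = (1 − r^k) / (1 − r^N) = (1 − (6/5)^2) / (1 − (6/5)^4) = 25/61.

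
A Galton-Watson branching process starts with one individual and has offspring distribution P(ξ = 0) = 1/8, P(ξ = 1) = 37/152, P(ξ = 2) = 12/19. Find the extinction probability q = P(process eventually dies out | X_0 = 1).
q = 19/96

The pgf is f(s) = 1/8 + 37/152·s + 12/19·s². The extinction probability q is the smallest fixed point of f in [0, 1]. Setting s = f(s):
  12/19·s² + (37/152 − 1)·s + 1/8 = 0
  12/19·s² − (1/8 + 12/19)·s + 1/8 = 0
which factors as (s − 1)·(12/19·s − 1/8) = 0, giving roots s = 1 and s = (1/8)/(12/19) = 19/96.
Mean offspring μ = 37/152 + 2·12/19 = 229/152 > 1 (supercritical), so q < 1. The extinction probability is the smaller root: q = (1/8)/(12/19) = 19/96.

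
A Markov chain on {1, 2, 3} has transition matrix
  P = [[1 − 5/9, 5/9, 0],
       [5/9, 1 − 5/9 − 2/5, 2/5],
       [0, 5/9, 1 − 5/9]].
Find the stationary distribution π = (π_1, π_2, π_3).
π = (25/68, 25/68, 9/34)

This is a birth-death chain on three states, which satisfies detailed balance: π_1 · P_{12} = π_2 · P_{21} and π_2 · P_{23} = π_3 · P_{32}.
From π_1 · 5/9 = π_2 · 5/9: π_2/π_1 = (5/9)/(5/9) = 1.
From π_2 · 2/5 = π_3 · 5/9: π_3/π_2 = (2/5)/(5/9) = 18/25.
Take π_1 proportional to 1; then unnormalized π = (1, 1, 18/25). Normalize by dividing by the sum 68/25:
  π = (25/68, 25/68, 9/34).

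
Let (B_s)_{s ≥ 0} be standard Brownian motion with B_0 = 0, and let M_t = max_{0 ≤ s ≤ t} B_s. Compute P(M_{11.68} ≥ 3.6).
P(M_{11.68} ≥ 3.6) = 2·P(B_{11.68} ≥ 3.6) = 2(1 − Φ(3.6/√11.68)) ≈ 0.2922

By the reflection principle for Brownian motion, P(M_t ≥ a) = 2 · P(B_t ≥ a) for a ≥ 0. Since B_t ~ N(0, t), P(B_t ≥ 3.6) = 1 − Φ(3.6/√t) = 1 − Φ(3.6/√11.68) = 1 − Φ(1.0534). So
  P(M_{11.68} ≥ 3.6) = 2(1 − Φ(1.0534)) ≈ 0.2922.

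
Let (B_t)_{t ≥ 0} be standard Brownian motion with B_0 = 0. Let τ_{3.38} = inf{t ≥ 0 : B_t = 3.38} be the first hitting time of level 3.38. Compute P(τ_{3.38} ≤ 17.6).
P(τ_{3.38} ≤ 17.6) = 2(1 − Φ(3.38/√17.6)) = 2(1 − Φ(0.8057)) ≈ 0.4204

By the reflection principle for standard BM, P(τ_b ≤ t) = 2 · P(B_t ≥ b). Since B_t ~ N(0, t), P(B_t ≥ 3.38) = 1 − Φ(3.38/√t) = 1 − Φ(3.38/√17.6) = 1 − Φ(0.8057) ≈ 0.21021. Doubling: P(τ_{3.38} ≤ 17.6) ≈ 2 · 0.21021 = 0.42042 ≈ 0.4204.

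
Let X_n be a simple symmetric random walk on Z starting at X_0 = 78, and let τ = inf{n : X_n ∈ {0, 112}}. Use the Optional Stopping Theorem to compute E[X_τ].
E[X_τ] = 78

X_n is a martingale and τ is a bounded-mean stopping time (indeed τ is finite a.s. with bounded expectation since the walk is in a bounded region). By the OST, E[X_τ] = E[X_0] = 78. Equivalently: E[X_τ] = 112 · P(hit 112 first) + 0 · P(hit 0 first) = 112 · (78/112) = 78.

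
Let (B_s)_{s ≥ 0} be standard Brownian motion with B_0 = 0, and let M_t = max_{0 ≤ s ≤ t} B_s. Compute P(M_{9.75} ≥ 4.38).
P(M_{9.75} ≥ 4.38) = 2·P(B_{9.75} ≥ 4.38) = 2(1 − Φ(4.38/√9.75)) ≈ 0.1607

By the reflection principle for Brownian motion, P(M_t ≥ a) = 2 · P(B_t ≥ a) for a ≥ 0. Since B_t ~ N(0, t), P(B_t ≥ 4.38) = 1 − Φ(4.38/√t) = 1 − Φ(4.38/√9.75) = 1 − Φ(1.4027). So
  P(M_{9.75} ≥ 4.38) = 2(1 − Φ(1.4027)) ≈ 0.1607.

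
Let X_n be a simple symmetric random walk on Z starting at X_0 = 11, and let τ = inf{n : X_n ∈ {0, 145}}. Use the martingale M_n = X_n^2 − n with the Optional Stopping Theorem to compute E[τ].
E[τ] = 1474

M_n = X_n^2 − n is a martingale (since E[X_{n+1}^2 | F_n] = X_n^2 + 1). By OST (τ has finite mean in a bounded region), E[M_τ] = E[M_0] = X_0^2 − 0 = 11^2 = 121. Also E[M_τ] = E[X_τ^2] − E[τ]. The walk exits at 0 or 145, with P(hit 145 first) = 11/145, so E[X_τ^2] = 145^2 · 11/145 + 0 = 1595. Thus E[τ] = E[X_τ^2] − E[M_τ] = 1595 − 121 = 1474 = 11(145 − 11) = 1474.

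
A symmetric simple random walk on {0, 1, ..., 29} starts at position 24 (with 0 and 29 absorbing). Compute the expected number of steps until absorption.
E[τ | X_0 = 24] = 120

Let v_k = E[τ | X_0 = k]. Boundary: v_0 = v_29 = 0. Recurrence: v_k = 1 + (v_{k-1} + v_{k+1})/2 for 1 ≤ k ≤ 28. The particular solution to v_k − (v_{k-1} + v_{k+1})/2 = 1 is v_k = −k^2. Adding homogeneous solution A + B k and matching boundaries gives v_k = k (29 − k). Substituting k = 24: v_24 = 24 · 5 = 120.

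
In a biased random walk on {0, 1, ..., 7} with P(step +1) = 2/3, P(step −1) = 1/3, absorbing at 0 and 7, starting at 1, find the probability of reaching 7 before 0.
P(hit 7 before 0) = (1 − (1/2)^1) / (1 − (1/2)^7) = 64/127

Let u_k denote P(reach 7 before 0 | start at k). Boundary: u_0 = 0, u_7 = 1. Recurrence: u_k = 2/3·u_{k+1} + 1/3·u_{k-1} for 1 ≤ k ≤ 6. Try u_k = A + B·r^k with r = q/p = (1/3)/(2/3) = 1/2. Substitution satisfies the recurrence; boundary conditions give:
  u_k = (1 − r^k) / (1 − r^N) = (1 − (1/2)^1) / (1 − (1/2)^7) = 64/127.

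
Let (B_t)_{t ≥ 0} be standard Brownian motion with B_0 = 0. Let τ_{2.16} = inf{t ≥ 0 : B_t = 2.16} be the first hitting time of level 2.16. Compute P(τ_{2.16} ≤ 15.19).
P(τ_{2.16} ≤ 15.19) = 2(1 − Φ(2.16/√15.19)) = 2(1 − Φ(0.5542)) ≈ 0.5794

By the reflection principle for standard BM, P(τ_b ≤ t) = 2 · P(B_t ≥ b). Since B_t ~ N(0, t), P(B_t ≥ 2.16) = 1 − Φ(2.16/√t) = 1 − Φ(2.16/√15.19) = 1 − Φ(0.5542) ≈ 0.28972. Doubling: P(τ_{2.16} ≤ 15.19) ≈ 2 · 0.28972 = 0.57944 ≈ 0.5794.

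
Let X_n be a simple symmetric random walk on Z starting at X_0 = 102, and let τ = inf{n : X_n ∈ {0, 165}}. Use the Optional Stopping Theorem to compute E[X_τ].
E[X_τ] = 102

X_n is a martingale and τ is a bounded-mean stopping time (indeed τ is finite a.s. with bounded expectation since the walk is in a bounded region). By the OST, E[X_τ] = E[X_0] = 102. Equivalently: E[X_τ] = 165 · P(hit 165 first) + 0 · P(hit 0 first) = 165 · (102/165) = 102.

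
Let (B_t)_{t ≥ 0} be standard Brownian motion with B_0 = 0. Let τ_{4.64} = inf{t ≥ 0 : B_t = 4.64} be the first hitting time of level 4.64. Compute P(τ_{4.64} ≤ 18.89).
P(τ_{4.64} ≤ 18.89) = 2(1 − Φ(4.64/√18.89)) = 2(1 − Φ(1.0676)) ≈ 0.2857

By the reflection principle for standard BM, P(τ_b ≤ t) = 2 · P(B_t ≥ b). Since B_t ~ N(0, t), P(B_t ≥ 4.64) = 1 − Φ(4.64/√t) = 1 − Φ(4.64/√18.89) = 1 − Φ(1.0676) ≈ 0.14285. Doubling: P(τ_{4.64} ≤ 18.89) ≈ 2 · 0.14285 = 0.28570 ≈ 0.2857.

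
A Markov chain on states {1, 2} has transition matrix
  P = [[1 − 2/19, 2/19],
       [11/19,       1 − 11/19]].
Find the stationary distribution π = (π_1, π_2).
π_1 = 11/13, π_2 = 2/13

Solve πP = π with π_1 + π_2 = 1. From πP = π: π_1 · (1 − 2/19) + π_2 · 11/19 = π_1 ⇒ π_2 · 11/19 = π_1 · 2/19 ⇒ π_2/π_1 = (2/19)/(11/19) = 2/11. Together with π_1 + π_2 = 1:
  π_1 = (11/19)/(2/19 + 11/19) = (11/19)/(13/19) = 11/13,
  π_2 = (2/19)/(2/19 + 11/19) = (2/19)/(13/19) = 2/13.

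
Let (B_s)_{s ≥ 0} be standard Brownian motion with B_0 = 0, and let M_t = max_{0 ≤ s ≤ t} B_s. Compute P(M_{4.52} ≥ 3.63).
P(M_{4.52} ≥ 3.63) = 2·P(B_{4.52} ≥ 3.63) = 2(1 − Φ(3.63/√4.52)) ≈ 0.0877

By the reflection principle for Brownian motion, P(M_t ≥ a) = 2 · P(B_t ≥ a) for a ≥ 0. Since B_t ~ N(0, t), P(B_t ≥ 3.63) = 1 − Φ(3.63/√t) = 1 − Φ(3.63/√4.52) = 1 − Φ(1.7074). So
  P(M_{4.52} ≥ 3.63) = 2(1 − Φ(1.7074)) ≈ 0.0877.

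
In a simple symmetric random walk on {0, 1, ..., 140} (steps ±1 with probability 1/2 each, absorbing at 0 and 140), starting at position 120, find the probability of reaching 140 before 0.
P(hit 140 before 0) = 120/140 = 6/7

Let u_k = P(hit 140 before 0 | start at k). Then u_0 = 0, u_140 = 1, and u_k = u_{k-1}/2 + u_{k+1}/2 for 1 ≤ k ≤ 139. This harmonic recurrence is solved by u_k = k/140, giving u_120 = 120/140 = 6/7.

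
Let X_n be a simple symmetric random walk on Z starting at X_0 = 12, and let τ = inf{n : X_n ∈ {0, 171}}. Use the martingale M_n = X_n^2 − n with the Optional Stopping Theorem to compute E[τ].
E[τ] = 1908

M_n = X_n^2 − n is a martingale (since E[X_{n+1}^2 | F_n] = X_n^2 + 1). By OST (τ has finite mean in a bounded region), E[M_τ] = E[M_0] = X_0^2 − 0 = 12^2 = 144. Also E[M_τ] = E[X_τ^2] − E[τ]. The walk exits at 0 or 171, with P(hit 171 first) = 12/171, so E[X_τ^2] = 171^2 · 12/171 + 0 = 2052. Thus E[τ] = E[X_τ^2] − E[M_τ] = 2052 − 144 = 1908 = 12(171 − 12) = 1908.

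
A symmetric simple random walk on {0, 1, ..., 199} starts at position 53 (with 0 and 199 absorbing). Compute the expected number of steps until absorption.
E[τ | X_0 = 53] = 7738

Let v_k = E[τ | X_0 = k]. Boundary: v_0 = v_199 = 0. Recurrence: v_k = 1 + (v_{k-1} + v_{k+1})/2 for 1 ≤ k ≤ 198. The particular solution to v_k − (v_{k-1} + v_{k+1})/2 = 1 is v_k = −k^2. Adding homogeneous solution A + B k and matching boundaries gives v_k = k (199 − k). Substituting k = 53: v_53 = 53 · 146 = 7738.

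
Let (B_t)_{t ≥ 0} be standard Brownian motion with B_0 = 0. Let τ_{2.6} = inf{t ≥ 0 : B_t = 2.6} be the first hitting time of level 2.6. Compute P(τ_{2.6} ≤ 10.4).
P(τ_{2.6} ≤ 10.4) = 2(1 − Φ(2.6/√10.4)) = 2(1 − Φ(0.8062)) ≈ 0.4201

By the reflection principle for standard BM, P(τ_b ≤ t) = 2 · P(B_t ≥ b). Since B_t ~ N(0, t), P(B_t ≥ 2.6) = 1 − Φ(2.6/√t) = 1 − Φ(2.6/√10.4) = 1 − Φ(0.8062) ≈ 0.21006. Doubling: P(τ_{2.6} ≤ 10.4) ≈ 2 · 0.21006 = 0.42012 ≈ 0.4201.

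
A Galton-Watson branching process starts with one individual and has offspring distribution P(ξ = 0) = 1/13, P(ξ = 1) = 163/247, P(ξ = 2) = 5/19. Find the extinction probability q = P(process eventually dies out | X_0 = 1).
q = 19/65

The pgf is f(s) = 1/13 + 163/247·s + 5/19·s². The extinction probability q is the smallest fixed point of f in [0, 1]. Setting s = f(s):
  5/19·s² + (163/247 − 1)·s + 1/13 = 0
  5/19·s² − (1/13 + 5/19)·s + 1/13 = 0
which factors as (s − 1)·(5/19·s − 1/13) = 0, giving roots s = 1 and s = (1/13)/(5/19) = 19/65.
Mean offspring μ = 163/247 + 2·5/19 = 293/247 > 1 (supercritical), so q < 1. The extinction probability is the smaller root: q = (1/13)/(5/19) = 19/65.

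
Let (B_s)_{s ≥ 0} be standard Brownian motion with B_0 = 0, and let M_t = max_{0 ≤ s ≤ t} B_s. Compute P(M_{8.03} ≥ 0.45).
P(M_{8.03} ≥ 0.45) = 2·P(B_{8.03} ≥ 0.45) = 2(1 − Φ(0.45/√8.03)) ≈ 0.8738

By the reflection principle for Brownian motion, P(M_t ≥ a) = 2 · P(B_t ≥ a) for a ≥ 0. Since B_t ~ N(0, t), P(B_t ≥ 0.45) = 1 − Φ(0.45/√t) = 1 − Φ(0.45/√8.03) = 1 − Φ(0.1588). So
  P(M_{8.03} ≥ 0.45) = 2(1 − Φ(0.1588)) ≈ 0.8738.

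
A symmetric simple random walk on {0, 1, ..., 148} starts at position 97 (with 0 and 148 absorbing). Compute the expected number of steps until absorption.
E[τ | X_0 = 97] = 4947

Let v_k = E[τ | X_0 = k]. Boundary: v_0 = v_148 = 0. Recurrence: v_k = 1 + (v_{k-1} + v_{k+1})/2 for 1 ≤ k ≤ 147. The particular solution to v_k − (v_{k-1} + v_{k+1})/2 = 1 is v_k = −k^2. Adding homogeneous solution A + B k and matching boundaries gives v_k = k (148 − k). Substituting k = 97: v_97 = 97 · 51 = 4947.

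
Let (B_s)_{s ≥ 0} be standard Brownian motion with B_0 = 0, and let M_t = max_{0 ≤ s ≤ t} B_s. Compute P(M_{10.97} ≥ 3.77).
P(M_{10.97} ≥ 3.77) = 2·P(B_{10.97} ≥ 3.77) = 2(1 − Φ(3.77/√10.97)) ≈ 0.2550

By the reflection principle for Brownian motion, P(M_t ≥ a) = 2 · P(B_t ≥ a) for a ≥ 0. Since B_t ~ N(0, t), P(B_t ≥ 3.77) = 1 − Φ(3.77/√t) = 1 − Φ(3.77/√10.97) = 1 − Φ(1.1383). So
  P(M_{10.97} ≥ 3.77) = 2(1 − Φ(1.1383)) ≈ 0.2550.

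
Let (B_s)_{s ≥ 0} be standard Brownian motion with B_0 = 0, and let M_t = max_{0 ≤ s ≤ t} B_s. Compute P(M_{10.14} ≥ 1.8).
P(M_{10.14} ≥ 1.8) = 2·P(B_{10.14} ≥ 1.8) = 2(1 − Φ(1.8/√10.14)) ≈ 0.5719

By the reflection principle for Brownian motion, P(M_t ≥ a) = 2 · P(B_t ≥ a) for a ≥ 0. Since B_t ~ N(0, t), P(B_t ≥ 1.8) = 1 − Φ(1.8/√t) = 1 − Φ(1.8/√10.14) = 1 − Φ(0.5653). So
  P(M_{10.14} ≥ 1.8) = 2(1 − Φ(0.5653)) ≈ 0.5719.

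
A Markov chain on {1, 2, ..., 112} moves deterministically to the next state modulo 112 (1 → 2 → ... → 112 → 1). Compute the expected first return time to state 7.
E[T_7 | X_0 = 7] = 112

The chain cycles deterministically, so starting at state 7 it returns in exactly 112 steps. Equivalently, the stationary distribution is uniform π_j = 1/112 for every state j, so by Kac's formula E[T_7] = 1/π_7 = 112.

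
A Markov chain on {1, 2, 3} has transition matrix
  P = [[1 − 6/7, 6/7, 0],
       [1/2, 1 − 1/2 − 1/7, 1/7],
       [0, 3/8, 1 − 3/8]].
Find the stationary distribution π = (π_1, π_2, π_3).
π = (49/165, 28/55, 32/165)

This is a birth-death chain on three states, which satisfies detailed balance: π_1 · P_{12} = π_2 · P_{21} and π_2 · P_{23} = π_3 · P_{32}.
From π_1 · 6/7 = π_2 · 1/2: π_2/π_1 = (6/7)/(1/2) = 12/7.
From π_2 · 1/7 = π_3 · 3/8: π_3/π_2 = (1/7)/(3/8) = 8/21.
Take π_1 proportional to 1; then unnormalized π = (1, 12/7, 32/49). Normalize by dividing by the sum 165/49:
  π = (49/165, 28/55, 32/165).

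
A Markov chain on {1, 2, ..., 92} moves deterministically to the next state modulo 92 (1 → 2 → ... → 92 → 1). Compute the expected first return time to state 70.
E[T_70 | X_0 = 70] = 92

The chain cycles deterministically, so starting at state 70 it returns in exactly 92 steps. Equivalently, the stationary distribution is uniform π_j = 1/92 for every state j, so by Kac's formula E[T_70] = 1/π_70 = 92.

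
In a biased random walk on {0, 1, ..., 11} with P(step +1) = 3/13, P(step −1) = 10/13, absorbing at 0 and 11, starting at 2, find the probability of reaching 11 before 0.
P(hit 11 before 0) = (1 − (10/3)^2) / (1 − (10/3)^11) = 255879/14285688979

Let u_k denote P(reach 11 before 0 | start at k). Boundary: u_0 = 0, u_11 = 1. Recurrence: u_k = 3/13·u_{k+1} + 10/13·u_{k-1} for 1 ≤ k ≤ 10. Try u_k = A + B·r^k with r = q/p = (10/13)/(3/13) = 10/3. Substitution satisfies the recurrence; boundary conditions give:
  u_k = (1 − r^k) / (1 − r^N) = (1 − (10/3)^2) / (1 − (10/3)^11) = 255879/14285688979.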